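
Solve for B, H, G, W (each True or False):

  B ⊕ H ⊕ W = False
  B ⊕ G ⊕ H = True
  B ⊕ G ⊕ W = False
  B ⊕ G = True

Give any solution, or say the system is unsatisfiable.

B: True, H: False, G: False, W: True

B ⊕ H ⊕ W = T ⊕ F ⊕ T = False ✓
B ⊕ G ⊕ H = T ⊕ F ⊕ F = True ✓
B ⊕ G ⊕ W = T ⊕ F ⊕ T = False ✓
B ⊕ G = T ⊕ F = True ✓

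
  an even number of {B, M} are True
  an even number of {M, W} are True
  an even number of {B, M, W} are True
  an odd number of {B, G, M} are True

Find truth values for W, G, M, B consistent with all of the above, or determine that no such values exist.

W=F, G=T, M=F, B=F

{B, M}: 0 true → even ✓
{M, W}: 0 true → even ✓
{B, M, W}: 0 true → even ✓
{B, G, M}: 1 true → odd ✓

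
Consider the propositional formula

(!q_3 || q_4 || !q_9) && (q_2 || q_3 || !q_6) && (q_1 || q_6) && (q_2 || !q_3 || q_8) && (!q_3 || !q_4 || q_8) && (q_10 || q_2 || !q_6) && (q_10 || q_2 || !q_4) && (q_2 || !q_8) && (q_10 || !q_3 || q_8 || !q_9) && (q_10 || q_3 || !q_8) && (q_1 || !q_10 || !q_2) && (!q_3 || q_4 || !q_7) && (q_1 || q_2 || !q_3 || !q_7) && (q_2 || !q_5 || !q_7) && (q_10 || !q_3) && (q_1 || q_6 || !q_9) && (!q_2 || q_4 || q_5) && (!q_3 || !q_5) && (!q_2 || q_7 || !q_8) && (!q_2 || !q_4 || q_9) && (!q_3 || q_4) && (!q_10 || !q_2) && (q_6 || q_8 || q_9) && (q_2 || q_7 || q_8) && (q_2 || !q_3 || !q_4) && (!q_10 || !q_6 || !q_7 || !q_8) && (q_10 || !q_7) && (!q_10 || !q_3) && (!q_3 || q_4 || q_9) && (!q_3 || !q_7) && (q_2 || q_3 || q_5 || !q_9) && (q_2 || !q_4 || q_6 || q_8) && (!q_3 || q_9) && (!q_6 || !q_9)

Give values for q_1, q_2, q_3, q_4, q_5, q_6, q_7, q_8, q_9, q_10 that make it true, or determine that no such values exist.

q_1: True; q_2: True; q_3: False; q_4: True; q_5: False; q_6: False; q_7: False; q_8: False; q_9: True; q_10: False

Set q_1 = True.
Set q_2 = True.
  then (!q_10 || !q_2) forces q_10 = False.
  then (q_10 || !q_7) forces q_7 = False.
  then (q_10 || !q_3) forces q_3 = False.
  then (!q_2 || q_7 || !q_8) forces q_8 = False.
Set q_4 = True.
  then (!q_2 || !q_4 || q_9) forces q_9 = True.
  then (!q_6 || !q_9) forces q_6 = False.
Set q_5 = False.
All clauses satisfied.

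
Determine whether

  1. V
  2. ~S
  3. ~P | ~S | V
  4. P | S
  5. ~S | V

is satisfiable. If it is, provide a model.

S = False, V = True, P = True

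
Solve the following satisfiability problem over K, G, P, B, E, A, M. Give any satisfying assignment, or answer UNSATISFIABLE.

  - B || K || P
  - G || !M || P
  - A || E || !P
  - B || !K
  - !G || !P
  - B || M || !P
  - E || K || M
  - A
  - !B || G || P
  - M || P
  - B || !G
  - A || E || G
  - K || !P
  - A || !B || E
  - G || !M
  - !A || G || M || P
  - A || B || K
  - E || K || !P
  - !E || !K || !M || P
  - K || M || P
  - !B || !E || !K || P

K = True, G = False, P = True, B = True, E = False, A = True, M = False

Unit clause (A) forces A = True.
Set K = True.
  then (B || !K) forces B = True.
Set G = False.
  then (!B || G || P) forces P = True.
  then (G || !M) forces M = False.
Set E = False.
All clauses satisfied.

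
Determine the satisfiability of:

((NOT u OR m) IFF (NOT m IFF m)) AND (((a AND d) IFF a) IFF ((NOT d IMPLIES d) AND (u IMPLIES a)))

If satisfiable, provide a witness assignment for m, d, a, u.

m = False; d = False; a = True; u = True

  (NOT u OR m) IFF (NOT m IFF m) = True
    NOT u OR m = False
      NOT u = False
    NOT m IFF m = False
      NOT m = True
  ((a AND d) IFF a) IFF ((NOT d IMPLIES d) AND (u IMPLIES a)) = True
    (a AND d) IFF a = False
      a AND d = False
    (NOT d IMPLIES d) AND (u IMPLIES a) = False
      NOT d IMPLIES d = False
        NOT d = True
      u IMPLIES a = True
Both conjuncts True, so the formula holds.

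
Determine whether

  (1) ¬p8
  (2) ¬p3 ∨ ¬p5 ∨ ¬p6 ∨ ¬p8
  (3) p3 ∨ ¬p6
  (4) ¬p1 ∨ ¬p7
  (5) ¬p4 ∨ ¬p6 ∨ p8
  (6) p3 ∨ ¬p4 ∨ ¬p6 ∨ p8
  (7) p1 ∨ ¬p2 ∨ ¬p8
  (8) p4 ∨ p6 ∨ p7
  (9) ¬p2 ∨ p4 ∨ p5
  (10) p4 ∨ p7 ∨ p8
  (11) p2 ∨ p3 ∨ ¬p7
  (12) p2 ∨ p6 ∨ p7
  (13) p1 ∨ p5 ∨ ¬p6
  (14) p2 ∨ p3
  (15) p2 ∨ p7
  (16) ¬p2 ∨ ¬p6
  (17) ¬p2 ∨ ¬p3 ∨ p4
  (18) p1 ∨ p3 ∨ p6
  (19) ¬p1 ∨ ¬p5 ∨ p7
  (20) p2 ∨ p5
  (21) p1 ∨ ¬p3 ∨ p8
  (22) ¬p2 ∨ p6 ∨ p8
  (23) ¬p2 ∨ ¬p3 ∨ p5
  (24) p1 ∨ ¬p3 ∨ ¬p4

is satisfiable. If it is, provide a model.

No satisfying assignment exists.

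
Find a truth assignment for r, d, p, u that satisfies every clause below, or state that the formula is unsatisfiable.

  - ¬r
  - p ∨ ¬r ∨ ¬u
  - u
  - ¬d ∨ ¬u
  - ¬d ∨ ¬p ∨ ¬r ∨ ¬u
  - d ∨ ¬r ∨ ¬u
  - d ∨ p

r = False, d = False, p = True, u = True

Unit clause (¬r) forces r = False.
Unit clause (u) forces u = True.
In (¬d ∨ ¬u) only ¬d is left, so d = False.
In (d ∨ p) only p is left, so p = True.
Check each clause:
  (¬r): ¬r holds.
  (p ∨ ¬r ∨ ¬u): p holds.
  (u): u holds.
  (¬d ∨ ¬u): ¬d holds.
  (¬d ∨ ¬p ∨ ¬r ∨ ¬u): ¬d holds.
  (d ∨ ¬r ∨ ¬u): ¬r holds.
  (d ∨ p): p holds.
All clauses satisfied.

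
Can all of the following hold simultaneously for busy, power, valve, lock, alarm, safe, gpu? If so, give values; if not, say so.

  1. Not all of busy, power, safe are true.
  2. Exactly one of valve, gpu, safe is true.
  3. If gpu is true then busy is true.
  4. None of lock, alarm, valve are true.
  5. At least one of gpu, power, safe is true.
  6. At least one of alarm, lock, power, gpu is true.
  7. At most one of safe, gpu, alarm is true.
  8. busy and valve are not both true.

busy = False; power = True; valve = False; lock = False; alarm = False; safe = True; gpu = False

  (1) {busy, power, safe}: 2/3 true — not all ✓
  (2) {valve, gpu, safe}: 1 true — exactly one ✓
  (3) gpu=F ⇒ busy: vacuous ✓
  (4) {lock, alarm, valve}: 0 true — none ✓
  (5) {gpu, power, safe}: 2 true — at least one ✓
  (6) {alarm, lock, power, gpu}: 1 true — at least one ✓
  (7) {safe, gpu, alarm}: 1 true — at most one ✓
  (8) busy=F, valve=F — not both ✓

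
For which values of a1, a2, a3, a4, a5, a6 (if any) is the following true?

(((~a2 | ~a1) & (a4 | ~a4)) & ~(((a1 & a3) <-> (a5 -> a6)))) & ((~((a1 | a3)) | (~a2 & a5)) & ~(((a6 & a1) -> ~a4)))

a1=T, a2=F, a3=F, a4=T, a5=T, a6=T

  ((~a2 | ~a1) & (a4 | ~a4)) & ~(((a1 & a3) <-> (a5 -> a6))) = True
    (~a2 | ~a1) & (a4 | ~a4) = True
      ~a2 | ~a1 = True
        ~a2 = True
        ~a1 = False
      a4 | ~a4 = True
        ~a4 = False
    ~(((a1 & a3) <-> (a5 -> a6))) = True
      (a1 & a3) <-> (a5 -> a6) = False
        a1 & a3 = False
        a5 -> a6 = True
  (~((a1 | a3)) | (~a2 & a5)) & ~(((a6 & a1) -> ~a4)) = True
    ~((a1 | a3)) | (~a2 & a5) = True
      ~((a1 | a3)) = False
        a1 | a3 = True
      ~a2 & a5 = True
        ~a2 = True
    ~(((a6 & a1) -> ~a4)) = True
      (a6 & a1) -> ~a4 = False
        a6 & a1 = True
        ~a4 = False
Both conjuncts True, so the formula holds.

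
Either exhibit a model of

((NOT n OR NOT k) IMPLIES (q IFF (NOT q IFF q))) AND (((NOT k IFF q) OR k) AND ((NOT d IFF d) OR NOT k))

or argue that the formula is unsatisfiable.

Case k = True: the formula simplifies to (NOT n IMPLIES (q IFF (NOT q IFF q))) AND (NOT d IFF d).
  d = True: the conjunct NOT d IFF d becomes NOT True IFF True = False.
  d = False: the conjunct NOT d IFF d becomes NOT False IFF False = False.
Case k = False: the formula simplifies to (q IFF (NOT q IFF q)) AND q.
  q = True: the conjunct q IFF (NOT q IFF q) becomes True IFF (False IFF True) = False.
  q = False: the conjunct q is False.
Both cases fail — unsatisfiable.

No satisfying assignment exists.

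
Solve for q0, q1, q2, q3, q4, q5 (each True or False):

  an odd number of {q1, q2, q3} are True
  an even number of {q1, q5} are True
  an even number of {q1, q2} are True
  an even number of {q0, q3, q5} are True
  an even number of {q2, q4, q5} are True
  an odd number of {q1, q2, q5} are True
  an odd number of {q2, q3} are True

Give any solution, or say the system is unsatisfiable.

Adding constraints 1, 2, 3, 6, 7 mod 2: every variable appears an even number of times on the left, so the left side is 0.
But the right sides sum to 1 (mod 2). 0 ≠ 1 — the system is inconsistent.

Unsatisfiable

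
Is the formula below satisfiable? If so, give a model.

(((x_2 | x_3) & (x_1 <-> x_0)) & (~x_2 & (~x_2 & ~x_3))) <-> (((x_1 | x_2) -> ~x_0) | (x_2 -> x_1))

x_0 = True, x_1 = False, x_2 = True, x_3 = False

  (((x_2 | x_3) & (x_1 <-> x_0)) & (~x_2 & (~x_2 & ~x_3))) <-> (((x_1 | x_2) -> ~x_0) | (x_2 -> x_1)) = True
    ((x_2 | x_3) & (x_1 <-> x_0)) & (~x_2 & (~x_2 & ~x_3)) = False
      (x_2 | x_3) & (x_1 <-> x_0) = False
        x_2 | x_3 = True
        x_1 <-> x_0 = False
      ~x_2 & (~x_2 & ~x_3) = False
        ~x_2 = False
        ~x_2 & ~x_3 = False
          ~x_2 = False
          ~x_3 = True
    ((x_1 | x_2) -> ~x_0) | (x_2 -> x_1) = False
      (x_1 | x_2) -> ~x_0 = False
        x_1 | x_2 = True
        ~x_0 = False
      x_2 -> x_1 = False
The formula evaluates to True.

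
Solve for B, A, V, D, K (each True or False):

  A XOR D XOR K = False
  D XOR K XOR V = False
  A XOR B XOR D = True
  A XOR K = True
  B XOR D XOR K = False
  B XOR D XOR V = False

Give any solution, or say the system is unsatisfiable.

No satisfying assignment exists.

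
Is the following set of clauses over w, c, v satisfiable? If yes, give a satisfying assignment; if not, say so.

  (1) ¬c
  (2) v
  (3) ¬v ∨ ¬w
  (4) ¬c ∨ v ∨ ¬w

Unit clause (¬c) forces c = False.
Unit clause (v) forces v = True.
In (¬v ∨ ¬w) only ¬w is left, so w = False.
Check each clause:
  (¬c): ¬c holds.
  (v): v holds.
  (¬v ∨ ¬w): ¬w holds.
  (¬c ∨ v ∨ ¬w): ¬c holds.
All clauses satisfied.

w = False, c = False, v = True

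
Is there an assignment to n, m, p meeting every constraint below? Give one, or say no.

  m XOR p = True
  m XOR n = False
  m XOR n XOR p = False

n=T, m=T, p=F

m XOR p = T XOR F = True ✓
m XOR n = T XOR T = False ✓
m XOR n XOR p = T XOR T XOR F = False ✓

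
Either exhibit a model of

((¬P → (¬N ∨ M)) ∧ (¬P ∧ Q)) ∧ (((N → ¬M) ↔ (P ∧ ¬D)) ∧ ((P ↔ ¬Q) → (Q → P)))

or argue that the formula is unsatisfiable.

Case P = True: the conjunct ¬P is False.
Case P = False: the formula simplifies to ((¬N ∨ M) ∧ Q) ∧ (¬((N → ¬M)) ∧ (Q → ¬Q)).
  Q = True: the conjunct Q → ¬Q becomes True → ¬True = False.
  Q = False: the conjunct Q is False.
Both cases fail — unsatisfiable.

The formula is unsatisfiable.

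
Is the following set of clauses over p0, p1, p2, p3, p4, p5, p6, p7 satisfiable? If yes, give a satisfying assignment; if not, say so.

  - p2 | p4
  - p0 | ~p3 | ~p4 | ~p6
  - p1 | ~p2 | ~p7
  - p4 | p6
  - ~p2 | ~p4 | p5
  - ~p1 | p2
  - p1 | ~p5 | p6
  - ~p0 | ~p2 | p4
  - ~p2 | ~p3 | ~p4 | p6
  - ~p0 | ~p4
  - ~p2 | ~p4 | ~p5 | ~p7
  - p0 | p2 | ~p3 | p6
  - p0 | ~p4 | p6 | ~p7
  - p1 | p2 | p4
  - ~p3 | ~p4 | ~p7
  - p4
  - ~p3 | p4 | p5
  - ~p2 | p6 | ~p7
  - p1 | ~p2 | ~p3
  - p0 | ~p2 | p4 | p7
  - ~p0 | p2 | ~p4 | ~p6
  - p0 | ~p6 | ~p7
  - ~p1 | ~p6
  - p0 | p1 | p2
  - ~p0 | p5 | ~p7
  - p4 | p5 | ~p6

p0: False, p1: False, p2: True, p3: False, p4: True, p5: True, p6: True, p7: False

Unit clause (p4) forces p4 = True.
In (~p0 | ~p4) only ~p0 is left, so p0 = False.
Set p1 = False.
  then (p0 | p1 | p2) forces p2 = True.
  then (p1 | ~p2 | ~p7) forces p7 = False.
  then (~p2 | ~p4 | p5) forces p5 = True.
  then (p1 | ~p5 | p6) forces p6 = True.
  then (p1 | ~p2 | ~p3) forces p3 = False.
All clauses satisfied.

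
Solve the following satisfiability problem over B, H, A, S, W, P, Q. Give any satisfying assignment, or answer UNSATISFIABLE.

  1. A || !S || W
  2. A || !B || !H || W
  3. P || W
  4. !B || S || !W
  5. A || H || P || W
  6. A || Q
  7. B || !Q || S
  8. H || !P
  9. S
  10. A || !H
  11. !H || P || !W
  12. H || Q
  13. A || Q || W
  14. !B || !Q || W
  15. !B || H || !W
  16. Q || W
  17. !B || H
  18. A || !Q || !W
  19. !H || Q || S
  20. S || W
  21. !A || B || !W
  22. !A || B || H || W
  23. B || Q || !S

B = True, H = True, A = True, S = True, W = True, P = True, Q = True

Unit clause (S) forces S = True.
Set B = True.
  then (!B || H) forces H = True.
  then (A || !H) forces A = True.
Try W = False:
  (P || W) forces P = True.
  (!B || !Q || W) forces Q = False.
  clause (Q || W) is falsified — backtrack.
So W = True.
  then (!H || P || !W) forces P = True.
Set Q = True.
All clauses satisfied.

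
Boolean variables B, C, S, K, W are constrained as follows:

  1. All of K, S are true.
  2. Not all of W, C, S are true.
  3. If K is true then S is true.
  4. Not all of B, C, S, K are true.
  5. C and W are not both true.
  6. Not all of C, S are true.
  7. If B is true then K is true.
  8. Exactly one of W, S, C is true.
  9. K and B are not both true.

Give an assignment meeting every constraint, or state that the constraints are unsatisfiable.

B=F, C=F, S=T, K=T, W=F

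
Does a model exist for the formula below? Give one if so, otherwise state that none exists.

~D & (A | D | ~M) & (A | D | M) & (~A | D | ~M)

D=F; A=T; M=F

Unit clause (~D) forces D = False.
Try A = False:
  (A | D | ~M) forces M = False.
  clause (A | D | M) is falsified — backtrack.
So A = True.
  then (~A | D | ~M) forces M = False.
Check each clause:
  (~D): ~D holds.
  (A | D | ~M): A holds.
  (A | D | M): A holds.
  (~A | D | ~M): ~M holds.
All clauses satisfied.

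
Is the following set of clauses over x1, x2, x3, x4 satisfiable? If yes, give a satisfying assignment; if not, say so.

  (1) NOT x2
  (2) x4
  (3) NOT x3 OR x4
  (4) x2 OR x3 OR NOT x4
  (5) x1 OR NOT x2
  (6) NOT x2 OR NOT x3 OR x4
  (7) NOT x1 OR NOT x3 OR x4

Unit clause (NOT x2) forces x2 = False.
Unit clause (x4) forces x4 = True.
In (x2 OR x3 OR NOT x4) only x3 is left, so x3 = True.
Set x1 = True.
Check each clause:
  (NOT x2): NOT x2 holds.
  (x4): x4 holds.
  (NOT x3 OR x4): x4 holds.
  (x2 OR x3 OR NOT x4): x3 holds.
  (x1 OR NOT x2): x1 holds.
  (NOT x2 OR NOT x3 OR x4): NOT x2 holds.
  (NOT x1 OR NOT x3 OR x4): x4 holds.
All clauses satisfied.

x1=T; x2=F; x3=T; x4=T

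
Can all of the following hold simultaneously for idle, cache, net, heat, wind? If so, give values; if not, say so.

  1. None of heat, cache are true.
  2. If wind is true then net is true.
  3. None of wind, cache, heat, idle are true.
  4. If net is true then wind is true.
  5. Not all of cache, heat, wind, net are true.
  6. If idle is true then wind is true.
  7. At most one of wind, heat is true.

idle = False; cache = False; net = False; heat = False; wind = False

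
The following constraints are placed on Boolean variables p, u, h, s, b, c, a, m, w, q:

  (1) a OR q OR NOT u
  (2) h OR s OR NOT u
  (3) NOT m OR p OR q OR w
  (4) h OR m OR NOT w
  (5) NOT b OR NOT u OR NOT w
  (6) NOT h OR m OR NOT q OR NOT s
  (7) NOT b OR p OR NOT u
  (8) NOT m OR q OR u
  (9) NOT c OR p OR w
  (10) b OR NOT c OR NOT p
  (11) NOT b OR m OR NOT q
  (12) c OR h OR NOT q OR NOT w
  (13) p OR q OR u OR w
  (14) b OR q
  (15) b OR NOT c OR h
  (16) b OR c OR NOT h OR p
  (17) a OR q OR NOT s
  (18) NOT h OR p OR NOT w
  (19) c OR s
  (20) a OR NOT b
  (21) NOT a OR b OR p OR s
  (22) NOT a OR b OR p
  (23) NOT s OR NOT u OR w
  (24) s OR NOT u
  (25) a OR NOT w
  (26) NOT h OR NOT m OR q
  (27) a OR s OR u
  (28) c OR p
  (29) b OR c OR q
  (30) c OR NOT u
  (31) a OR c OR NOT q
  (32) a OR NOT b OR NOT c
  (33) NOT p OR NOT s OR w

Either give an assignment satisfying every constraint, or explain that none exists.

p = True, u = False, h = True, s = True, b = True, c = True, a = True, m = False, w = True, q = False

Set p = True.
Try u = True:
  (s OR NOT u) forces s = True.
  (NOT s OR NOT u OR w) forces w = True.
  (NOT b OR NOT u OR NOT w) forces b = False.
  (b OR NOT c OR NOT p) forces c = False.
  clause (c OR NOT u) is falsified — backtrack.
So u = False.
Set h = True.
Set s = True.
  then (NOT p OR NOT s OR w) forces w = True.
  then (a OR NOT w) forces a = True.
Set b = True.
Set c = True.
Set m = False.
  then (NOT h OR m OR NOT q OR NOT s) forces q = False.
All clauses satisfied.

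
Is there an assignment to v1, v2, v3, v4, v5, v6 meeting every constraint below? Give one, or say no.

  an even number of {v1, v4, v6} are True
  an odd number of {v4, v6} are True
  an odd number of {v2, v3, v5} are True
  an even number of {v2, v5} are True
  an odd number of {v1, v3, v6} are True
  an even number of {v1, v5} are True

v1: True, v2: True, v3: True, v4: False, v5: True, v6: True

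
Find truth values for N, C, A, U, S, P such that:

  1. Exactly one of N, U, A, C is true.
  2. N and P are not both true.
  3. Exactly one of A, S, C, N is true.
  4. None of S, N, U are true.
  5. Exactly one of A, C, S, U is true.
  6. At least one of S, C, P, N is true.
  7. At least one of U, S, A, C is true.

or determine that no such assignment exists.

N = False, C = True, A = False, U = False, S = False, P = False

  (1) {N, U, A, C}: 1 true — exactly one ✓
  (2) N=F, P=F — not both ✓
  (3) {A, S, C, N}: 1 true — exactly one ✓
  (4) {S, N, U}: 0 true — none ✓
  (5) {A, C, S, U}: 1 true — exactly one ✓
  (6) {S, C, P, N}: 1 true — at least one ✓
  (7) {U, S, A, C}: 1 true — at least one ✓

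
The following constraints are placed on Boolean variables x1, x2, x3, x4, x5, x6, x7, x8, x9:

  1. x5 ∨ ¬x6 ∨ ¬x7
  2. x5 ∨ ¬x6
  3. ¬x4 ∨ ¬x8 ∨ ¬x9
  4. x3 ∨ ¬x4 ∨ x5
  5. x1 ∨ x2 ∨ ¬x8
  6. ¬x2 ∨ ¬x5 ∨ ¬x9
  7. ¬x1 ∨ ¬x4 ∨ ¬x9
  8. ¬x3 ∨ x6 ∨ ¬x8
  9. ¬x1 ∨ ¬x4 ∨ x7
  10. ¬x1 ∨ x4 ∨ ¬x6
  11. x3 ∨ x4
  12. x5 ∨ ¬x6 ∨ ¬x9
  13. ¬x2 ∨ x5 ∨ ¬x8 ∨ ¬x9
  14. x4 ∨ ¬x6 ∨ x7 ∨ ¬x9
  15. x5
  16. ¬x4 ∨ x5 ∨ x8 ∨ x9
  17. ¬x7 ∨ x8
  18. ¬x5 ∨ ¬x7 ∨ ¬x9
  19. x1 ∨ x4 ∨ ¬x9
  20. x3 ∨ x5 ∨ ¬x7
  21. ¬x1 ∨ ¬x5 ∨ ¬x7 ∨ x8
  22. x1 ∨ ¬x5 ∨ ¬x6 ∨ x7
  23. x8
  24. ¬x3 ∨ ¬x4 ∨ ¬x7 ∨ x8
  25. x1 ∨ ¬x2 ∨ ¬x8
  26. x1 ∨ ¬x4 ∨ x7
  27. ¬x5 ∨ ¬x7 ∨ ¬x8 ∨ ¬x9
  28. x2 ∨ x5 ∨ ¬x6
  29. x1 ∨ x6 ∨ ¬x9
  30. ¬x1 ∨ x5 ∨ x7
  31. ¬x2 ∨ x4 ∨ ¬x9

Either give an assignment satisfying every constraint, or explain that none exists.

x1 = True, x2 = True, x3 = False, x4 = True, x5 = True, x6 = True, x7 = True, x8 = True, x9 = False

Unit clause (x5) forces x5 = True.
Unit clause (x8) forces x8 = True.
Try x1 = False:
  (x1 ∨ x2 ∨ ¬x8) forces x2 = True.
  clause (x1 ∨ ¬x2 ∨ ¬x8) is falsified — backtrack.
So x1 = True.
Set x2 = True.
  then (¬x2 ∨ ¬x5 ∨ ¬x9) forces x9 = False.
Set x3 = False.
  then (x3 ∨ x4) forces x4 = True.
  then (¬x1 ∨ ¬x4 ∨ x7) forces x7 = True.
Set x6 = True.
All clauses satisfied.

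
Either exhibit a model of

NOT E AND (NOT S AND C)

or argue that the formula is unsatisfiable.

S=F, E=F, C=T

  NOT E = True
  NOT S AND C = True
    NOT S = True
Both conjuncts True, so the formula holds.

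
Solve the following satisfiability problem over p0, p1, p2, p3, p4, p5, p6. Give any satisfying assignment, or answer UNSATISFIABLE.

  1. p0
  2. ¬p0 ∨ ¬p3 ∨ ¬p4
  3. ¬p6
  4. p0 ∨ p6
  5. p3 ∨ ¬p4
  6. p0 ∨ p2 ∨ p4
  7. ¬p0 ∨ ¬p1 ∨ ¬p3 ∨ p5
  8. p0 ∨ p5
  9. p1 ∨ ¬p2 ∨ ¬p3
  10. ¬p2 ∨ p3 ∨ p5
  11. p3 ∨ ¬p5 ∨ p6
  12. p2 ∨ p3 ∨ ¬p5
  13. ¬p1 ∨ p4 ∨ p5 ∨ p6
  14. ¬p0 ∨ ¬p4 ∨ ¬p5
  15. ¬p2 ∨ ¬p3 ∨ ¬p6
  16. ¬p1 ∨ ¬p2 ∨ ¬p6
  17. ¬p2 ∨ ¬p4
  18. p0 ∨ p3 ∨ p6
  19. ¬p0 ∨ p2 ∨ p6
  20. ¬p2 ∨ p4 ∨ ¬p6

Unit clause (p0) forces p0 = True.
Unit clause (¬p6) forces p6 = False.
In (¬p0 ∨ p2 ∨ p6) only p2 is left, so p2 = True.
In (¬p2 ∨ ¬p4) only ¬p4 is left, so p4 = False.
Set p1 = True.
  then (¬p1 ∨ p4 ∨ p5 ∨ p6) forces p5 = True.
  then (p3 ∨ ¬p5 ∨ p6) forces p3 = True.
All clauses satisfied.

p0=T, p1=T, p2=T, p3=T, p4=F, p5=T, p6=F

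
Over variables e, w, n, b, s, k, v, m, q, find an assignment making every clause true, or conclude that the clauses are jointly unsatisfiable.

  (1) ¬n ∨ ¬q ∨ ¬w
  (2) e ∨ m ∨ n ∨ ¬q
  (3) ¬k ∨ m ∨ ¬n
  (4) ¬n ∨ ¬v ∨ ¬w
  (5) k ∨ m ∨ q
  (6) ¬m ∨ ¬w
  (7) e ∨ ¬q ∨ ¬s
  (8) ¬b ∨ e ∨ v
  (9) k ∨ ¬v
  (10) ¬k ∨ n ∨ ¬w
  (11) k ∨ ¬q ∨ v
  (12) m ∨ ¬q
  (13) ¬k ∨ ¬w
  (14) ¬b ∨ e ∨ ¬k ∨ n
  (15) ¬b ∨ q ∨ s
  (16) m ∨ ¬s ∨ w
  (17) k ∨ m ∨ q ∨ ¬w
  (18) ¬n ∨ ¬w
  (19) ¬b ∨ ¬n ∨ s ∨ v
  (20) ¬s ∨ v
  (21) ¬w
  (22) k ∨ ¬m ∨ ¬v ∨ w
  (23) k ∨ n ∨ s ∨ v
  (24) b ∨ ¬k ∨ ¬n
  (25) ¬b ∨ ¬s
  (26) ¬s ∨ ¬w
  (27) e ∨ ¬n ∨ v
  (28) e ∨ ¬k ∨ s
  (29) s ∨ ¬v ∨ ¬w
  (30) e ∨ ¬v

e = True; w = False; n = False; b = False; s = True; k = True; v = True; m = True; q = True

Unit clause (¬w) forces w = False.
Set e = True.
Set n = False.
Set b = False.
Set s = True.
  then (m ∨ ¬s ∨ w) forces m = True.
  then (¬s ∨ v) forces v = True.
  then (k ∨ ¬m ∨ ¬v ∨ w) forces k = True.
Set q = True.
All clauses satisfied.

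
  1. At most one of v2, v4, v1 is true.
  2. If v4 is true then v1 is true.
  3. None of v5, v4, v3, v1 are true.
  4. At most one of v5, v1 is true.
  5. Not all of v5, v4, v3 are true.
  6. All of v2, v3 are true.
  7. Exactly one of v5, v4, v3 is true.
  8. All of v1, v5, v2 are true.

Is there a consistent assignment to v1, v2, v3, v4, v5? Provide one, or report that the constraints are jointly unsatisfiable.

No satisfying assignment exists.

Case v1 = True:
  Constraint (3) is violated (v1=T) — contradiction.
Case v1 = False:
  Constraint (8) is violated (v1=F) — contradiction.
Both cases fail — unsatisfiable.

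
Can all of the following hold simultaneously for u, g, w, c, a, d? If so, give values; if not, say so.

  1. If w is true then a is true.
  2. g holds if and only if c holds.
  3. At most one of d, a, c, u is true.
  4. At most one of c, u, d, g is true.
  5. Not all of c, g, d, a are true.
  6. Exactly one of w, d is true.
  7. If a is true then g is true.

u = False, g = False, w = False, c = False, a = False, d = True

  (1) w=F ⇒ a: vacuous ✓
  (2) g=F, c=F — same ✓
  (3) {d, a, c, u}: 1 true — at most one ✓
  (4) {c, u, d, g}: 1 true — at most one ✓
  (5) {c, g, d, a}: 1/4 true — not all ✓
  (6) {w, d}: 1 true — exactly one ✓
  (7) a=F ⇒ g: vacuous ✓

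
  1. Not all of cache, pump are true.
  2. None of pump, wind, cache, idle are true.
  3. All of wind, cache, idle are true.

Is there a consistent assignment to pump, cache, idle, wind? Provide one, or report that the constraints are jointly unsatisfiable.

UNSATISFIABLE

Case cache = True:
  Constraint (2) is violated (cache=T) — contradiction.
Case cache = False:
  Constraint (3) is violated (cache=F) — contradiction.
Both cases fail — unsatisfiable.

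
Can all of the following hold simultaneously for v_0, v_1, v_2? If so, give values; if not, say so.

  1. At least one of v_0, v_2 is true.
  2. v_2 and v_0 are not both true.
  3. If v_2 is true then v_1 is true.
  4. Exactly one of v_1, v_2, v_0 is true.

v_0: True, v_1: False, v_2: False

  (1) {v_0, v_2}: 1 true — at least one ✓
  (2) v_2=F, v_0=T — not both ✓
  (3) v_2=F ⇒ v_1: vacuous ✓
  (4) {v_1, v_2, v_0}: 1 true — exactly one ✓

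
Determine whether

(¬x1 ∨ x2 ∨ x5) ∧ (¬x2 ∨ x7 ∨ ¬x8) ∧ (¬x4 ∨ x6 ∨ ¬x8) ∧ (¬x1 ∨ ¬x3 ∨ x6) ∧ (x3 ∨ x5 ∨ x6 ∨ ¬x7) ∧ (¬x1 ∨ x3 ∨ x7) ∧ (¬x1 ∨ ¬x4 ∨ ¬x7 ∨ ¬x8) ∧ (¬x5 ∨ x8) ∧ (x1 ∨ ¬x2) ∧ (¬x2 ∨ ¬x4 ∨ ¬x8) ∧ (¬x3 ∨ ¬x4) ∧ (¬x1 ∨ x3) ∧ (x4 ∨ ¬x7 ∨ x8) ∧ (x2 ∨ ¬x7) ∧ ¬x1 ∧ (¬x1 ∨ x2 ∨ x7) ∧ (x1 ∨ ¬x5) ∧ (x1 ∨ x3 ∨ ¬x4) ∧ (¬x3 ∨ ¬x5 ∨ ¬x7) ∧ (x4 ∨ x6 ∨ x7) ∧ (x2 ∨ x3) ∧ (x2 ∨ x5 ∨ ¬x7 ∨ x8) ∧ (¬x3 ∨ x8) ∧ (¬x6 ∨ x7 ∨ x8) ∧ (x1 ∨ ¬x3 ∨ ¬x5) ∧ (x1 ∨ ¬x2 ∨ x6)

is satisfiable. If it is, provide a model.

x1=F; x2=F; x3=T; x4=F; x5=F; x6=T; x7=F; x8=T

Unit clause (¬x1) forces x1 = False.
In (x1 ∨ ¬x5) only ¬x5 is left, so x5 = False.
In (x1 ∨ ¬x2) only ¬x2 is left, so x2 = False.
In (x2 ∨ ¬x7) only ¬x7 is left, so x7 = False.
In (x2 ∨ x3) only x3 is left, so x3 = True.
In (¬x3 ∨ x8) only x8 is left, so x8 = True.
In (¬x3 ∨ ¬x4) only ¬x4 is left, so x4 = False.
In (x4 ∨ x6 ∨ x7) only x6 is left, so x6 = True.
All clauses satisfied.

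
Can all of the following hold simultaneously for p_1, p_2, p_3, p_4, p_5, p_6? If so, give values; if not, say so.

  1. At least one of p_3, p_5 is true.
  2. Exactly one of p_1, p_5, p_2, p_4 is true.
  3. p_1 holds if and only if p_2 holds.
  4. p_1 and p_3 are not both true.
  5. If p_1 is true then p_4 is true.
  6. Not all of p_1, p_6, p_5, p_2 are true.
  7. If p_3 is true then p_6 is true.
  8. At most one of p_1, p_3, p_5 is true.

p_1 = False, p_2 = False, p_3 = False, p_4 = False, p_5 = True, p_6 = False

  (1) {p_3, p_5}: 1 true — at least one ✓
  (2) {p_1, p_5, p_2, p_4}: 1 true — exactly one ✓
  (3) p_1=F, p_2=F — same ✓
  (4) p_1=F, p_3=F — not both ✓
  (5) p_1=F ⇒ p_4: vacuous ✓
  (6) {p_1, p_6, p_5, p_2}: 1/4 true — not all ✓
  (7) p_3=F ⇒ p_6: vacuous ✓
  (8) {p_1, p_3, p_5}: 1 true — at most one ✓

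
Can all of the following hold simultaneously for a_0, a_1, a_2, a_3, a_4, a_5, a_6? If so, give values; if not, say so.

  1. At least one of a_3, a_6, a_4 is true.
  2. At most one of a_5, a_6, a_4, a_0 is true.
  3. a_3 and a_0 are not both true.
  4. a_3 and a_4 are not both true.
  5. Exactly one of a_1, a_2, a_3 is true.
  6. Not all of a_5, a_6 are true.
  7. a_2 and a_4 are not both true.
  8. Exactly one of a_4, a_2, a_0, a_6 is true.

a_0 = False, a_1 = True, a_2 = False, a_3 = False, a_4 = True, a_5 = False, a_6 = False

  (1) {a_3, a_6, a_4}: 1 true — at least one ✓
  (2) {a_5, a_6, a_4, a_0}: 1 true — at most one ✓
  (3) a_3=F, a_0=F — not both ✓
  (4) a_3=F, a_4=T — not both ✓
  (5) {a_1, a_2, a_3}: 1 true — exactly one ✓
  (6) {a_5, a_6}: 0/2 true — not all ✓
  (7) a_2=F, a_4=T — not both ✓
  (8) {a_4, a_2, a_0, a_6}: 1 true — exactly one ✓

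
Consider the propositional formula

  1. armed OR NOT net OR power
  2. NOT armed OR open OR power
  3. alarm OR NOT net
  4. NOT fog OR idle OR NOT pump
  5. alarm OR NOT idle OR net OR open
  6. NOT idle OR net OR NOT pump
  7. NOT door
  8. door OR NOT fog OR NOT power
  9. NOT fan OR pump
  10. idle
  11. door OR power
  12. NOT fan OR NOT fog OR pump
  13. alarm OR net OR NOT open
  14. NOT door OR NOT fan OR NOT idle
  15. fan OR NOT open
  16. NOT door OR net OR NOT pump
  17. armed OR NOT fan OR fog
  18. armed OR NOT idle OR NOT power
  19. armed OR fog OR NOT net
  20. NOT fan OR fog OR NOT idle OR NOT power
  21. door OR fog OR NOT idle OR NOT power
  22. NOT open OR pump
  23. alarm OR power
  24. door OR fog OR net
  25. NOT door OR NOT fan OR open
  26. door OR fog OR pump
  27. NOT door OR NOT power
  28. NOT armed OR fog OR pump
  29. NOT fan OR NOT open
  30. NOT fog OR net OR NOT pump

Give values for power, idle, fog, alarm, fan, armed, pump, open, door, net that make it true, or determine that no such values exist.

Case idle = True:
  (NOT door) forces door = False.
  (door OR power) forces power = True.
  (door OR NOT fog OR NOT power) forces fog = False.
  Clause (door OR fog OR NOT idle OR NOT power) is falsified — contradiction.
Case idle = False:
  Clause (idle) is falsified — contradiction.
Both cases fail, so the formula is unsatisfiable.

No satisfying assignment exists.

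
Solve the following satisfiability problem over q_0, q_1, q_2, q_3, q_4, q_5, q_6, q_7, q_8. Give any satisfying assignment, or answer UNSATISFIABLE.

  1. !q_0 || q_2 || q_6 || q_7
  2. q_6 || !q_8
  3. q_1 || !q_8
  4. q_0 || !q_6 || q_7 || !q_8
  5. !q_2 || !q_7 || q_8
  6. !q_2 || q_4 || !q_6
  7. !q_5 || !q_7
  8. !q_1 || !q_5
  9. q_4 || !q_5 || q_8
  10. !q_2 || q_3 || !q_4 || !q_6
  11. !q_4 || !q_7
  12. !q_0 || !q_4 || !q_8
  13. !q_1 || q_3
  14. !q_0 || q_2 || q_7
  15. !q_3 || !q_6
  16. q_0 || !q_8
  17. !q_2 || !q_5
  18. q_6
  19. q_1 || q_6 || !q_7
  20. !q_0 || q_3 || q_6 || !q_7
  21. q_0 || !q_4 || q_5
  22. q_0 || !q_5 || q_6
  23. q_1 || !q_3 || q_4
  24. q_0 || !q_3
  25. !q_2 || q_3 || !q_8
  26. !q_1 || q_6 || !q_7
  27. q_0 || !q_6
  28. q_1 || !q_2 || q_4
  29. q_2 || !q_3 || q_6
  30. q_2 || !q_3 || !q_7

Unit clause (q_6) forces q_6 = True.
In (q_0 || !q_6) only q_0 is left, so q_0 = True.
In (!q_3 || !q_6) only !q_3 is left, so q_3 = False.
In (!q_1 || q_3) only !q_1 is left, so q_1 = False.
In (q_1 || !q_8) only !q_8 is left, so q_8 = False.
Set q_2 = False.
  then (!q_0 || q_2 || q_7) forces q_7 = True.
  then (!q_5 || !q_7) forces q_5 = False.
  then (!q_4 || !q_7) forces q_4 = False.
All clauses satisfied.

q_0=T; q_1=F; q_2=F; q_3=F; q_4=F; q_5=F; q_6=T; q_7=T; q_8=F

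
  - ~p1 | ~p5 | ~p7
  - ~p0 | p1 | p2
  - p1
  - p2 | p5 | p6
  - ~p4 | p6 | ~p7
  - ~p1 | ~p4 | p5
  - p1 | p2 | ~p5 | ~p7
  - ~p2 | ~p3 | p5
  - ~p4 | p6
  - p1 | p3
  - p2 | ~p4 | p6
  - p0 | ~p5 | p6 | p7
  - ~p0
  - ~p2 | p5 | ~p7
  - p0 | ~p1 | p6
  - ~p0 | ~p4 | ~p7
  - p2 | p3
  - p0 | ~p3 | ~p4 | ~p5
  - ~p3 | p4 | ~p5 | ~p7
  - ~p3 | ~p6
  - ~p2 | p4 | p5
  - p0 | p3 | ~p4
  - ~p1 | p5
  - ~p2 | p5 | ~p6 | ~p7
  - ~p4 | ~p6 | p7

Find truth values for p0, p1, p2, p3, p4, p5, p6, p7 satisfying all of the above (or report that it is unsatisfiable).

p0: False, p1: True, p2: True, p3: False, p4: False, p5: True, p6: True, p7: False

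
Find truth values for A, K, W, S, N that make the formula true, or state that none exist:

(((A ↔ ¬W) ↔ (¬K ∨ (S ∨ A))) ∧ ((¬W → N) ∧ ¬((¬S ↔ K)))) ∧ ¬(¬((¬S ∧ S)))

The conjunct ¬(¬((¬S ∧ S))) is unsatisfiable on its own:
  S=F: evaluates to False.
  S=T: evaluates to False.
So the whole conjunction is unsatisfiable.

No satisfying assignment exists.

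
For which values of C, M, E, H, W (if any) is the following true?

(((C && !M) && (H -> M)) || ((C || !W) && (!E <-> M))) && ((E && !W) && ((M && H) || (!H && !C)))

C = False, M = False, E = True, H = False, W = False

  ((C && !M) && (H -> M)) || ((C || !W) && (!E <-> M)) = True
    (C && !M) && (H -> M) = False
      C && !M = False
        !M = True
      H -> M = True
    (C || !W) && (!E <-> M) = True
      C || !W = True
        !W = True
      !E <-> M = True
        !E = False
  (E && !W) && ((M && H) || (!H && !C)) = True
    E && !W = True
      !W = True
    (M && H) || (!H && !C) = True
      M && H = False
      !H && !C = True
        !H = True
        !C = True
Both conjuncts True, so the formula holds.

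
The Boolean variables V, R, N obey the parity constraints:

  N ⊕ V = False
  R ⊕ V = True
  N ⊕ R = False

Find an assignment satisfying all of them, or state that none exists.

Unsatisfiable

Adding constraints 1, 2, 3 mod 2: every variable appears an even number of times on the left, so the left side is 0.
But the right sides sum to 1 (mod 2). 0 ≠ 1 — the system is inconsistent.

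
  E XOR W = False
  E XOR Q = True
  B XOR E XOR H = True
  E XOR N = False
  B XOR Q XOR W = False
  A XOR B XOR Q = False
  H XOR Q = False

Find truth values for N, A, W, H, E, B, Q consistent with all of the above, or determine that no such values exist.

The formula is unsatisfiable.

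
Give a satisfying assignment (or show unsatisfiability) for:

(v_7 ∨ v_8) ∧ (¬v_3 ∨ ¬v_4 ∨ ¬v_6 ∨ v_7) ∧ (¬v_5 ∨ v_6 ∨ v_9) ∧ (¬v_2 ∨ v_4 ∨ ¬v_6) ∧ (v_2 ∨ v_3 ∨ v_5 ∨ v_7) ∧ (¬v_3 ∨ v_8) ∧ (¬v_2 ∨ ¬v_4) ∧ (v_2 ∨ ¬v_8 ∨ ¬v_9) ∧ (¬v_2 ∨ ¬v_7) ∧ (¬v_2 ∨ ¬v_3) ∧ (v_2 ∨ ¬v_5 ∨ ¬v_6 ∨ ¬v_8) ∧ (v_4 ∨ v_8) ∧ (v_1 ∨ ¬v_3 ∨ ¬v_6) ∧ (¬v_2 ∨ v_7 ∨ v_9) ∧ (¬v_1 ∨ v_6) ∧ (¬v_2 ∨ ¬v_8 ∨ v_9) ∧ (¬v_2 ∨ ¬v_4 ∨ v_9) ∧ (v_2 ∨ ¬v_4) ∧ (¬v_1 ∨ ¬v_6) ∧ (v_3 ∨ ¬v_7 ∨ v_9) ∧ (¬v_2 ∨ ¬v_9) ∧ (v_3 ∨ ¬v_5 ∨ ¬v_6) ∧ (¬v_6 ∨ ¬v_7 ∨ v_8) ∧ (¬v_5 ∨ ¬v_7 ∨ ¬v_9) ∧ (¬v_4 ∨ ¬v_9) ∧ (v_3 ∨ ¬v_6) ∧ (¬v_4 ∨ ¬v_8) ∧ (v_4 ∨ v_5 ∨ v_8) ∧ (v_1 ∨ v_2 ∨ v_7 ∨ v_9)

v_1: False, v_2: False, v_3: True, v_4: False, v_5: False, v_6: False, v_7: True, v_8: True, v_9: False

Try v_1 = True:
  (¬v_1 ∨ v_6) forces v_6 = True.
  clause (¬v_1 ∨ ¬v_6) is falsified — backtrack.
So v_1 = False.
Set v_2 = False.
  then (v_2 ∨ ¬v_4) forces v_4 = False.
  then (v_4 ∨ v_8) forces v_8 = True.
  then (v_2 ∨ ¬v_8 ∨ ¬v_9) forces v_9 = False.
  then (v_1 ∨ v_2 ∨ v_7 ∨ v_9) forces v_7 = True.
  then (v_3 ∨ ¬v_7 ∨ v_9) forces v_3 = True.
  then (v_1 ∨ ¬v_3 ∨ ¬v_6) forces v_6 = False.
  then (¬v_5 ∨ v_6 ∨ v_9) forces v_5 = False.
All clauses satisfied.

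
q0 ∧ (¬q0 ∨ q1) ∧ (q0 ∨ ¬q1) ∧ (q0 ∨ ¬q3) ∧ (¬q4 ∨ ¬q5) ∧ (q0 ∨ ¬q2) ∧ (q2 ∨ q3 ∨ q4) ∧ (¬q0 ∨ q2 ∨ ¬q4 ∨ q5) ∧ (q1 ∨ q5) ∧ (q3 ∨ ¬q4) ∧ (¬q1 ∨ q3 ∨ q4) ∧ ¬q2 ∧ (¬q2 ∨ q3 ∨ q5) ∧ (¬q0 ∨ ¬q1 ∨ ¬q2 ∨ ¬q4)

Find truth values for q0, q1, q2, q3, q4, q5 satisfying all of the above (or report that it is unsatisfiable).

q0 = True, q1 = True, q2 = False, q3 = True, q4 = False, q5 = True

Unit clause (q0) forces q0 = True.
In (¬q0 ∨ q1) only q1 is left, so q1 = True.
Unit clause (¬q2) forces q2 = False.
Try q3 = False:
  (q2 ∨ q3 ∨ q4) forces q4 = True.
  clause (q3 ∨ ¬q4) is falsified — backtrack.
So q3 = True.
Try q4 = True:
  (¬q4 ∨ ¬q5) forces q5 = False.
  clause (¬q0 ∨ q2 ∨ ¬q4 ∨ q5) is falsified — backtrack.
So q4 = False.
Set q5 = True.
All clauses satisfied.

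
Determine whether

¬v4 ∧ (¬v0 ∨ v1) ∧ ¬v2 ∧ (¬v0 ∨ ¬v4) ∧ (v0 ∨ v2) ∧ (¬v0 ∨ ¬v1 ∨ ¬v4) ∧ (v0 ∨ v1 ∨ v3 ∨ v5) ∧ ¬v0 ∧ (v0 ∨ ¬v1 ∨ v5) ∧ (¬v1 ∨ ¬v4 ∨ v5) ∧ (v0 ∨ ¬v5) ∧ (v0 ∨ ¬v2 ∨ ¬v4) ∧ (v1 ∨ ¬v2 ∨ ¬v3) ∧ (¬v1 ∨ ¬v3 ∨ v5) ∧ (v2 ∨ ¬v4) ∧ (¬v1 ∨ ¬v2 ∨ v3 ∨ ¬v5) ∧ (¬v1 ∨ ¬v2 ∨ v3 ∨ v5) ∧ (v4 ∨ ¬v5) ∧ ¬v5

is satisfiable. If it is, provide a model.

Case v0 = True:
  Clause (¬v0) is falsified — contradiction.
Case v0 = False:
  (¬v4) forces v4 = False.
  (¬v2) forces v2 = False.
  Clause (v0 ∨ v2) is falsified — contradiction.
Both cases fail, so the formula is unsatisfiable.

Unsatisfiable — no assignment works.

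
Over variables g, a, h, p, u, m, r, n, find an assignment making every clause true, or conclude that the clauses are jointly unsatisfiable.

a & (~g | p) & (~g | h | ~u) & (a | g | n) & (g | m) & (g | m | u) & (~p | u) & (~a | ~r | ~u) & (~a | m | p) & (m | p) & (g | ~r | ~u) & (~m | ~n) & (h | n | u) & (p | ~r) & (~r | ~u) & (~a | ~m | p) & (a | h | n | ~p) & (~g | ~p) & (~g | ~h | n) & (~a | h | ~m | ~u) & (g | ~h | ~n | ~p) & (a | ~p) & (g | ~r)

Unit clause (a) forces a = True.
Try g = True:
  (~g | p) forces p = True.
  clause (~g | ~p) is falsified — backtrack.
So g = False.
  then (g | m) forces m = True.
  then (~m | ~n) forces n = False.
  then (~a | ~m | p) forces p = True.
  then (g | ~r) forces r = False.
  then (~p | u) forces u = True.
  then (~a | h | ~m | ~u) forces h = True.
All clauses satisfied.

g=F, a=T, h=T, p=T, u=T, m=T, r=F, n=F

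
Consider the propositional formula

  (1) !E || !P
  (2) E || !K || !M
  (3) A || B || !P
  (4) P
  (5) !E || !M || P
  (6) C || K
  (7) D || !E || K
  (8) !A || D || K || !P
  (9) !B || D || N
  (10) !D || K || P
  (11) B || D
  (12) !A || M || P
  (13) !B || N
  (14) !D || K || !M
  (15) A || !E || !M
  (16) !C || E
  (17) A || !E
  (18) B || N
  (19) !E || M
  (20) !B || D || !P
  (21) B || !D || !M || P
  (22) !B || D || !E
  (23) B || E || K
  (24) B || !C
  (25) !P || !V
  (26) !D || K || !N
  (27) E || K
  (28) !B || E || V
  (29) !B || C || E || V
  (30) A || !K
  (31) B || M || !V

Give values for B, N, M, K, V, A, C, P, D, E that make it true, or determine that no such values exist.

Unit clause (P) forces P = True.
In (!P || !V) only !V is left, so V = False.
In (!E || !P) only !E is left, so E = False.
In (!C || E) only !C is left, so C = False.
In (E || K) only K is left, so K = True.
In (!B || E || V) only !B is left, so B = False.
In (A || !K) only A is left, so A = True.
In (E || !K || !M) only !M is left, so M = False.
In (B || D) only D is left, so D = True.
In (B || N) only N is left, so N = True.
All clauses satisfied.

B = False; N = True; M = False; K = True; V = False; A = True; C = False; P = True; D = True; E = False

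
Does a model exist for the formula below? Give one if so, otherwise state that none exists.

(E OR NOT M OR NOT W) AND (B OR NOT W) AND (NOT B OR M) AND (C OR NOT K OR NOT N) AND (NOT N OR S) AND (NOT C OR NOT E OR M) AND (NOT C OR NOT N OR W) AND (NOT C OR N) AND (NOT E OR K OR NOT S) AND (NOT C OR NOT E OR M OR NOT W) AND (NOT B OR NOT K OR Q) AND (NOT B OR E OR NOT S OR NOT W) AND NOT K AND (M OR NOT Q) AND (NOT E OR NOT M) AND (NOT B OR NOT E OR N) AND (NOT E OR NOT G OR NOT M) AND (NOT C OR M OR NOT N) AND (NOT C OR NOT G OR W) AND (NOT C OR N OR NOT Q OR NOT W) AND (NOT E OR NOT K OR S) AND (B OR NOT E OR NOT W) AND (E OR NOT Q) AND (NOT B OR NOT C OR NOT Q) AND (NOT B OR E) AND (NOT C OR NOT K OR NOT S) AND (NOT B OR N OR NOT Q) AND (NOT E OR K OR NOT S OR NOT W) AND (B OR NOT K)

Unit clause (NOT K) forces K = False.
Try W = True:
  (B OR NOT W) forces B = True.
  (NOT B OR M) forces M = True.
  (E OR NOT M OR NOT W) forces E = True.
  clause (NOT E OR NOT M) is falsified — backtrack.
So W = False.
Set E = False.
  then (E OR NOT Q) forces Q = False.
  then (NOT B OR E) forces B = False.
Set G = True.
  then (NOT C OR NOT G OR W) forces C = False.
Set S = True.
Set M = True.
Set N = False.
All clauses satisfied.

W = False; K = False; E = False; G = True; B = False; S = True; M = True; N = False; Q = False; C = False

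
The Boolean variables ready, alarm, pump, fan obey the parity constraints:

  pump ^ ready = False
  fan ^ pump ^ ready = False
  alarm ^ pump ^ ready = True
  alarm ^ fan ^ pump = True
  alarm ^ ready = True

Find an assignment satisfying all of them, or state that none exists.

ready: False; alarm: True; pump: False; fan: False

pump ^ ready = F ^ F = False ✓
fan ^ pump ^ ready = F ^ F ^ F = False ✓
alarm ^ pump ^ ready = T ^ F ^ F = True ✓
alarm ^ fan ^ pump = T ^ F ^ F = True ✓
alarm ^ ready = T ^ F = True ✓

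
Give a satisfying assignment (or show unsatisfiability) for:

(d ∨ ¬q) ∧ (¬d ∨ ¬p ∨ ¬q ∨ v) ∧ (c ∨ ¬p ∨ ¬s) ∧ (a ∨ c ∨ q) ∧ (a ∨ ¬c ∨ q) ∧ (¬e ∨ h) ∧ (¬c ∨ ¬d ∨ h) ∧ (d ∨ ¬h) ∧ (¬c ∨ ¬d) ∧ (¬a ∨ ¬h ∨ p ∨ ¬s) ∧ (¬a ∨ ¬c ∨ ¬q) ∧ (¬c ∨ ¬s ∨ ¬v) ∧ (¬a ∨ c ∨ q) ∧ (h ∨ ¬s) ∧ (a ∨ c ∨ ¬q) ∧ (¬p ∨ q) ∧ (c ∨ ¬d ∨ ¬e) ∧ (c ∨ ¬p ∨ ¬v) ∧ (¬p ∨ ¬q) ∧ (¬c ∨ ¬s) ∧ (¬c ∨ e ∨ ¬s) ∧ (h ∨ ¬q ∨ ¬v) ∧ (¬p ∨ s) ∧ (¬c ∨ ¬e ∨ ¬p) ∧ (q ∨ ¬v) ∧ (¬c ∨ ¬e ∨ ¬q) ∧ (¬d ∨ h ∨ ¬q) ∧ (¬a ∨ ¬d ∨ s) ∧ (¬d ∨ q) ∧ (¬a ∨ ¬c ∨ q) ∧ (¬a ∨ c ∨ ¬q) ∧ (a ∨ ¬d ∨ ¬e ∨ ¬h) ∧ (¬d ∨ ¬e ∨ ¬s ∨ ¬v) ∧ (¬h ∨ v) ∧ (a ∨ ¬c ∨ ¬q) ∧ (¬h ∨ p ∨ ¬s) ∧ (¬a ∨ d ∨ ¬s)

No satisfying assignment exists.

Case c = True:
  (¬c ∨ ¬d) forces d = False.
  (d ∨ ¬q) forces q = False.
  (a ∨ ¬c ∨ q) forces a = True.
  Clause (¬a ∨ ¬c ∨ q) is falsified — contradiction.
Case c = False:
  If q = True:
    (d ∨ ¬q) forces d = True.
    (a ∨ c ∨ ¬q) forces a = True.
    clause (¬a ∨ c ∨ ¬q) is falsified.
  If q = False:
    (a ∨ c ∨ q) forces a = True.
    clause (¬a ∨ c ∨ q) is falsified.
  Every sub-case reaches a contradiction.
Both cases fail, so the formula is unsatisfiable.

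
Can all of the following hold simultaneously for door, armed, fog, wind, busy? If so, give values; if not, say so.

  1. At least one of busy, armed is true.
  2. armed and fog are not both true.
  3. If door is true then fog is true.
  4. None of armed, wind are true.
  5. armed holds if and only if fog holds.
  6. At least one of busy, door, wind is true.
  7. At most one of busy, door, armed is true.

door = False; armed = False; fog = False; wind = False; busy = True

  (1) {busy, armed}: 1 true — at least one ✓
  (2) armed=F, fog=F — not both ✓
  (3) door=F ⇒ fog: vacuous ✓
  (4) {armed, wind}: 0 true — none ✓
  (5) armed=F, fog=F — same ✓
  (6) {busy, door, wind}: 1 true — at least one ✓
  (7) {busy, door, armed}: 1 true — at most one ✓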